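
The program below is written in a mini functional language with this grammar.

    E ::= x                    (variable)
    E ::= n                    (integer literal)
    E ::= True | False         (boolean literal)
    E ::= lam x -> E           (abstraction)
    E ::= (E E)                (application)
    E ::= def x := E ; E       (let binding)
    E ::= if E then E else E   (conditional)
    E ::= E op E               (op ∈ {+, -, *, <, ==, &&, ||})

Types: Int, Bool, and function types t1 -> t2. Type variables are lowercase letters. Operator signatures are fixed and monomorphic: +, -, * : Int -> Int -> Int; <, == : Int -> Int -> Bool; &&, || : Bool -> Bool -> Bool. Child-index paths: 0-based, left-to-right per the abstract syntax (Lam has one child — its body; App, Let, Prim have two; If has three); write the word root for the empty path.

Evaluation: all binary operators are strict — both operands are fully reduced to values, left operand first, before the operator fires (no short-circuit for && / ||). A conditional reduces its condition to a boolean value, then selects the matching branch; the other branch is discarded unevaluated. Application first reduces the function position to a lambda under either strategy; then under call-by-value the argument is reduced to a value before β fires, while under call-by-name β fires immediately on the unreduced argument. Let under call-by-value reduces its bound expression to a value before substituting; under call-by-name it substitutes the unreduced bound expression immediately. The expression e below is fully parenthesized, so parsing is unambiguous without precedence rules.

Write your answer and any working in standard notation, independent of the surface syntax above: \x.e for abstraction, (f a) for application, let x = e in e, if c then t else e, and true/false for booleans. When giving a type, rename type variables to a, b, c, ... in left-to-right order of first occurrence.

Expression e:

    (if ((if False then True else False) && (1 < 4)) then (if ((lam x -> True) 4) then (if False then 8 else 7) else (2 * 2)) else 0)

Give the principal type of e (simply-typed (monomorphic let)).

Answer: Int

Trace:
  unify Bool ~ Bool
  unify Bool ~ Bool
  unify Bool ~ Bool
  unify Int ~ Int
  unify Int ~ Int
  unify Bool ~ Bool
  unify Bool ~ Bool
\x._ : a -> Bool
  unify a -> Bool ~ Int -> b
  unify a ~ Int
  unify Bool ~ b
_ _ : Bool
  unify Bool ~ Bool
  unify Bool ~ Bool
  unify Int ~ Int
  unify Int ~ Int
  unify Int ~ Int
  unify Int ~ Int
  unify Int ~ Int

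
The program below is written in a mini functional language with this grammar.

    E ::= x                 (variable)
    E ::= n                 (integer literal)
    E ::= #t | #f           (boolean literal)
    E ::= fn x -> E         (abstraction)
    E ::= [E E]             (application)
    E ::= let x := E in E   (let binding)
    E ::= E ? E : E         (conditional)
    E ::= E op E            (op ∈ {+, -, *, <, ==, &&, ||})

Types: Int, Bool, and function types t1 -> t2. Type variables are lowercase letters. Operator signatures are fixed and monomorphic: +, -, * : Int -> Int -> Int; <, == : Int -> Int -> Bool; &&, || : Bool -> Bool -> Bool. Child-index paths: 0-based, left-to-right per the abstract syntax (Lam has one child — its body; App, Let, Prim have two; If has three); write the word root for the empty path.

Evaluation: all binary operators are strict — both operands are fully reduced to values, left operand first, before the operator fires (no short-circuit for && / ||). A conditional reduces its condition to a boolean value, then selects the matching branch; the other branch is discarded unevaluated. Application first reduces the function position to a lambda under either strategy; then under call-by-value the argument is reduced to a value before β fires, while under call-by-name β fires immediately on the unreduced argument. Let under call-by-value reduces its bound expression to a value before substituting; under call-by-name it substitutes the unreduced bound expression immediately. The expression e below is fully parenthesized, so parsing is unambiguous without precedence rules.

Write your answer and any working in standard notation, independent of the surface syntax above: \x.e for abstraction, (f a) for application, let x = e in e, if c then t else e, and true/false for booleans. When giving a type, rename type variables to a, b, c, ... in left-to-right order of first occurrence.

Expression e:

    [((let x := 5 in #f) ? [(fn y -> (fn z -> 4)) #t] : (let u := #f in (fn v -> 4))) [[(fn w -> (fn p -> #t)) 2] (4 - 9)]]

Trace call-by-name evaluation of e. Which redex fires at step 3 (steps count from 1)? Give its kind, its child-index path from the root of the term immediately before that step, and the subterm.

Answer: let at 0 : (let u = false in (\v.4))

Working:
step 0: ((if (let x = 5 in false) then ((\y.(\z.4)) true) else (let u = false in (\v.4))) (((\w.(\p.true)) 2) (4 - 9)))
step 1: [let@0.0] ((if false then ((\y.(\z.4)) true) else (let u = false in (\v.4))) (((\w.(\p.true)) 2) (4 - 9)))
step 2: [if@0] ((let u = false in (\v.4)) (((\w.(\p.true)) 2) (4 - 9)))
step 3: [let@0] ((\v.4) (((\w.(\p.true)) 2) (4 - 9)))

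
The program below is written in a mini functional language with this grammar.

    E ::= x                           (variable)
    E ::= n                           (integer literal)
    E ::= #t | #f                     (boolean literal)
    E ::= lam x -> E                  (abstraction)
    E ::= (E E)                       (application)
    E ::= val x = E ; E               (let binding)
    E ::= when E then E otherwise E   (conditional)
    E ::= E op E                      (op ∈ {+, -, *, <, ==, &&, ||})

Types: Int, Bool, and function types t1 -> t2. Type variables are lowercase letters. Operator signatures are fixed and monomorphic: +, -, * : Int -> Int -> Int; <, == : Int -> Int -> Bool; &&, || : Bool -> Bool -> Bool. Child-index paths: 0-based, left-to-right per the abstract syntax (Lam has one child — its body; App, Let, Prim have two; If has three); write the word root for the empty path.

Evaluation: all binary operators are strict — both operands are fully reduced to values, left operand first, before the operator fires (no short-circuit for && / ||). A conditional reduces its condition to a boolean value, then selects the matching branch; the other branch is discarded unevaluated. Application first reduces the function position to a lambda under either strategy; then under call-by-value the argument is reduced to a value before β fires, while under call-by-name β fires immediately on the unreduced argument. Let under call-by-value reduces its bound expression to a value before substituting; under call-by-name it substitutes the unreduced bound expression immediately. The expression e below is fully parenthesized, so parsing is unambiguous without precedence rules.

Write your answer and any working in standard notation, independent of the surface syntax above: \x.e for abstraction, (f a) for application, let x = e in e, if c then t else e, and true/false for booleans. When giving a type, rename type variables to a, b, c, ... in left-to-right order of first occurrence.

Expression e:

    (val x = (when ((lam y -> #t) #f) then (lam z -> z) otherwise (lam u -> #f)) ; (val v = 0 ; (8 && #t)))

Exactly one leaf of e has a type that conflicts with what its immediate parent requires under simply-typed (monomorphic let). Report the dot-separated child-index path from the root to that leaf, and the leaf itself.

Answer: 1.1.0 : 8

Derivation:
\y._ : a -> Bool
  unify a -> Bool ~ Bool -> b
  unify a ~ Bool
  unify Bool ~ b
_ _ : Bool
  unify Bool ~ Bool
z : c
\z._ : c -> c
\u._ : d -> Bool
  unify c -> c ~ d -> Bool
  unify c ~ d
  unify d ~ Bool
let x : Bool -> Bool
let v : Int
  unify Int ~ Bool
  FAIL: mismatch Int ~ Bool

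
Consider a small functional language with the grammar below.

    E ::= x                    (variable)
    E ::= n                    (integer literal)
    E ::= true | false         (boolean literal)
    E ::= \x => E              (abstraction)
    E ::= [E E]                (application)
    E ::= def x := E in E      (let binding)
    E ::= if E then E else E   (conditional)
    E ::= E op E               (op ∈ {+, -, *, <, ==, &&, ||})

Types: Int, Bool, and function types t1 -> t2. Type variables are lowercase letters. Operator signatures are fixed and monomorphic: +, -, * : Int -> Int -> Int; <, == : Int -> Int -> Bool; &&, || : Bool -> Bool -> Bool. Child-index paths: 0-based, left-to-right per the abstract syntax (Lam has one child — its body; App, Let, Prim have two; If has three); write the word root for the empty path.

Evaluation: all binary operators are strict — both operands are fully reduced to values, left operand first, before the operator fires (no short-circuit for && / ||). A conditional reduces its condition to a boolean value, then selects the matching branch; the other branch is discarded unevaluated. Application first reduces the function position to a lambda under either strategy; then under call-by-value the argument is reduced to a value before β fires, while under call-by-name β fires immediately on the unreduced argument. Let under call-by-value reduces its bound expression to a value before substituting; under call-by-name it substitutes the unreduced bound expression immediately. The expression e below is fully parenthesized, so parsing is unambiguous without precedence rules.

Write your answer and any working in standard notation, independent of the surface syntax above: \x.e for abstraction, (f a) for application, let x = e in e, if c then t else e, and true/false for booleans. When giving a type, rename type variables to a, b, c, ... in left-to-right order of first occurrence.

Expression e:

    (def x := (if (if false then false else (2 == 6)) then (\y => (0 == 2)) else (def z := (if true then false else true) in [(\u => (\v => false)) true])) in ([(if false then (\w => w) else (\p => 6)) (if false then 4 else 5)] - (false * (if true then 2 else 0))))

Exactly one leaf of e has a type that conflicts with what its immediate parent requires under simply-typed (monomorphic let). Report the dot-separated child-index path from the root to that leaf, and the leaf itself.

Answer: 1.1.0 : false

Working:
  unify Bool ~ Bool
  unify Int ~ Int
  unify Int ~ Int
  unify Bool ~ Bool
  unify Bool ~ Bool
  unify Int ~ Int
  unify Int ~ Int
\y._ : a -> Bool
  unify Bool ~ Bool
  unify Bool ~ Bool
let z : Bool
\v._ : c -> Bool
\u._ : b -> c -> Bool
  unify b -> c -> Bool ~ Bool -> d
  unify b ~ Bool
  unify c -> Bool ~ d
_ _ : c -> Bool
  unify a -> Bool ~ c -> Bool
  unify a ~ c
  unify Bool ~ Bool
let x : c -> Bool
  unify Bool ~ Bool
w : e
\w._ : e -> e
\p._ : f -> Int
  unify e -> e ~ f -> Int
  unify e ~ f
  unify f ~ Int
  unify Bool ~ Bool
  unify Int ~ Int
  unify Int -> Int ~ Int -> g
  unify Int ~ Int
  unify Int ~ g
_ _ : Int
  unify Int ~ Int
  unify Bool ~ Int
  FAIL: mismatch Bool ~ Int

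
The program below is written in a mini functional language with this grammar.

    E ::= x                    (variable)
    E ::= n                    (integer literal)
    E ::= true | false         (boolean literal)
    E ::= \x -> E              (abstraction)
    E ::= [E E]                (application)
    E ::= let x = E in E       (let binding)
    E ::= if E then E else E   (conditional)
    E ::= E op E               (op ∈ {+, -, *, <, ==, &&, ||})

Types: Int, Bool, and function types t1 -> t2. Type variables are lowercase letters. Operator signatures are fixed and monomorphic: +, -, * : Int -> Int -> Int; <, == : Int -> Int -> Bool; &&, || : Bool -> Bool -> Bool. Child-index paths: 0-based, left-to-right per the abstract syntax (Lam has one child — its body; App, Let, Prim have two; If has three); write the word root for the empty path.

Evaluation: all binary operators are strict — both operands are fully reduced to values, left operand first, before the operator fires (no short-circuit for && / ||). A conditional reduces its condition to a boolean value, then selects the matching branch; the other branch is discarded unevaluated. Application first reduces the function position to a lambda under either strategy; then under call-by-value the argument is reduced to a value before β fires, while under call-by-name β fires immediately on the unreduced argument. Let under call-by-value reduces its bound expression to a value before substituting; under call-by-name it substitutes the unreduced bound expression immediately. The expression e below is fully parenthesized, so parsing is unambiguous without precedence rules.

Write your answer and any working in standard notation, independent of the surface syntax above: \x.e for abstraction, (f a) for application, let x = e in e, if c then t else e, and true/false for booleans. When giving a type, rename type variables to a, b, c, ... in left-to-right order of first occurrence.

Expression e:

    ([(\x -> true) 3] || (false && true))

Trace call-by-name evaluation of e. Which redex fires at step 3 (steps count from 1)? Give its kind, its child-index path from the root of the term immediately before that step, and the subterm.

Answer: delta at root : (true || false)

Trace:
step 0: (((\x.true) 3) || (false && true))
step 1: [beta@0] (true || (false && true))
step 2: [delta@1] (true || false)
step 3: [delta@root] true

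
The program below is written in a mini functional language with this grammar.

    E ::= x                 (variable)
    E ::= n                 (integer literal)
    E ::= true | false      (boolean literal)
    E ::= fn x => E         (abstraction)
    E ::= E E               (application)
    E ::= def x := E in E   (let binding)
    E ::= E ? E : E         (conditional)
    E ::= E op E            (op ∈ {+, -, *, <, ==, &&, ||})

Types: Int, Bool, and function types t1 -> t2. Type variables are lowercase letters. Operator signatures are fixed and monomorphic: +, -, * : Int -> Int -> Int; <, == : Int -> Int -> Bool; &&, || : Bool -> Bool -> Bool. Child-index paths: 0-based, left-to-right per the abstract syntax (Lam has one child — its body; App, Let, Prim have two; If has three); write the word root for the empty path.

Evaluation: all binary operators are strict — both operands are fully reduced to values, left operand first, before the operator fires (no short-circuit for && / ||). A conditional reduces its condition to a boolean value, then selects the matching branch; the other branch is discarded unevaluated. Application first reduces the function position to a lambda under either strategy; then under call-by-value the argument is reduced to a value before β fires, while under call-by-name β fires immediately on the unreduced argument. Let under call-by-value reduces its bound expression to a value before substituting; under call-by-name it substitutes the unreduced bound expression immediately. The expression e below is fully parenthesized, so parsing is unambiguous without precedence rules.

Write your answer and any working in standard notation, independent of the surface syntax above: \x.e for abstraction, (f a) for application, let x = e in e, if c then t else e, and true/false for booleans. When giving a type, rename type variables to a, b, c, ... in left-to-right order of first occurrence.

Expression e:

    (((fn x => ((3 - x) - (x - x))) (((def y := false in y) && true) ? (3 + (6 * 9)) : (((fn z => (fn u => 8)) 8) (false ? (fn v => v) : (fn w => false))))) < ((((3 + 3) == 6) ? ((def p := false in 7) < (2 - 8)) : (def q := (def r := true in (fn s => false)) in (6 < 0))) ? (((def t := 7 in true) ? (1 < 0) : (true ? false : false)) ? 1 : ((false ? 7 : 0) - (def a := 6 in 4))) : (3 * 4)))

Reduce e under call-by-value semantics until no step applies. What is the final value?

Working:
step 0: (((\x.((3 - x) - (x - x))) (if ((let y = false in y) && true) then (3 + (6 * 9)) else (((\z.(\u.8)) 8) (if false then (\v.v) else (\w.false))))) < (if (if ((3 + 3) == 6) then ((let p = false in 7) < (2 - 8)) else (let q = (let r = true in (\s.false)) in (6 < 0))) then (if (if (let t = 7 in true) then (1 < 0) else (if true then false else false)) then 1 else ((if false then 7 else 0) - (let a = 6 in 4))) else (3 * 4)))
step 1: [let@0.1.0.0] (((\x.((3 - x) - (x - x))) (if (false && true) then (3 + (6 * 9)) else (((\z.(\u.8)) 8) (if false then (\v.v) else (\w.false))))) < (if (if ((3 + 3) == 6) then ((let p = false in 7) < (2 - 8)) else (let q = (let r = true in (\s.false)) in (6 < 0))) then (if (if (let t = 7 in true) then (1 < 0) else (if true then false else false)) then 1 else ((if false then 7 else 0) - (let a = 6 in 4))) else (3 * 4)))
step 2: [delta@0.1.0] (((\x.((3 - x) - (x - x))) (if false then (3 + (6 * 9)) else (((\z.(\u.8)) 8) (if false then (\v.v) else (\w.false))))) < (if (if ((3 + 3) == 6) then ((let p = false in 7) < (2 - 8)) else (let q = (let r = true in (\s.false)) in (6 < 0))) then (if (if (let t = 7 in true) then (1 < 0) else (if true then false else false)) then 1 else ((if false then 7 else 0) - (let a = 6 in 4))) else (3 * 4)))
step 3: [if@0.1] (((\x.((3 - x) - (x - x))) (((\z.(\u.8)) 8) (if false then (\v.v) else (\w.false)))) < (if (if ((3 + 3) == 6) then ((let p = false in 7) < (2 - 8)) else (let q = (let r = true in (\s.false)) in (6 < 0))) then (if (if (let t = 7 in true) then (1 < 0) else (if true then false else false)) then 1 else ((if false then 7 else 0) - (let a = 6 in 4))) else (3 * 4)))
step 4: [beta@0.1.0] (((\x.((3 - x) - (x - x))) ((\u.8) (if false then (\v.v) else (\w.false)))) < (if (if ((3 + 3) == 6) then ((let p = false in 7) < (2 - 8)) else (let q = (let r = true in (\s.false)) in (6 < 0))) then (if (if (let t = 7 in true) then (1 < 0) else (if true then false else false)) then 1 else ((if false then 7 else 0) - (let a = 6 in 4))) else (3 * 4)))
step 5: [if@0.1.1] (((\x.((3 - x) - (x - x))) ((\u.8) (\w.false))) < (if (if ((3 + 3) == 6) then ((let p = false in 7) < (2 - 8)) else (let q = (let r = true in (\s.false)) in (6 < 0))) then (if (if (let t = 7 in true) then (1 < 0) else (if true then false else false)) then 1 else ((if false then 7 else 0) - (let a = 6 in 4))) else (3 * 4)))
step 6: [beta@0.1] (((\x.((3 - x) - (x - x))) 8) < (if (if ((3 + 3) == 6) then ((let p = false in 7) < (2 - 8)) else (let q = (let r = true in (\s.false)) in (6 < 0))) then (if (if (let t = 7 in true) then (1 < 0) else (if true then false else false)) then 1 else ((if false then 7 else 0) - (let a = 6 in 4))) else (3 * 4)))
step 7: [beta@0] (((3 - 8) - (8 - 8)) < (if (if ((3 + 3) == 6) then ((let p = false in 7) < (2 - 8)) else (let q = (let r = true in (\s.false)) in (6 < 0))) then (if (if (let t = 7 in true) then (1 < 0) else (if true then false else false)) then 1 else ((if false then 7 else 0) - (let a = 6 in 4))) else (3 * 4)))
step 8: [delta@0.0] ((-5 - (8 - 8)) < (if (if ((3 + 3) == 6) then ((let p = false in 7) < (2 - 8)) else (let q = (let r = true in (\s.false)) in (6 < 0))) then (if (if (let t = 7 in true) then (1 < 0) else (if true then false else false)) then 1 else ((if false then 7 else 0) - (let a = 6 in 4))) else (3 * 4)))
step 9: [delta@0.1] ((-5 - 0) < (if (if ((3 + 3) == 6) then ((let p = false in 7) < (2 - 8)) else (let q = (let r = true in (\s.false)) in (6 < 0))) then (if (if (let t = 7 in true) then (1 < 0) else (if true then false else false)) then 1 else ((if false then 7 else 0) - (let a = 6 in 4))) else (3 * 4)))
step 10: [delta@0] (-5 < (if (if ((3 + 3) == 6) then ((let p = false in 7) < (2 - 8)) else (let q = (let r = true in (\s.false)) in (6 < 0))) then (if (if (let t = 7 in true) then (1 < 0) else (if true then false else false)) then 1 else ((if false then 7 else 0) - (let a = 6 in 4))) else (3 * 4)))
step 11: [delta@1.0.0.0] (-5 < (if (if (6 == 6) then ((let p = false in 7) < (2 - 8)) else (let q = (let r = true in (\s.false)) in (6 < 0))) then (if (if (let t = 7 in true) then (1 < 0) else (if true then false else false)) then 1 else ((if false then 7 else 0) - (let a = 6 in 4))) else (3 * 4)))
step 12: [delta@1.0.0] (-5 < (if (if true then ((let p = false in 7) < (2 - 8)) else (let q = (let r = true in (\s.false)) in (6 < 0))) then (if (if (let t = 7 in true) then (1 < 0) else (if true then false else false)) then 1 else ((if false then 7 else 0) - (let a = 6 in 4))) else (3 * 4)))
step 13: [if@1.0] (-5 < (if ((let p = false in 7) < (2 - 8)) then (if (if (let t = 7 in true) then (1 < 0) else (if true then false else false)) then 1 else ((if false then 7 else 0) - (let a = 6 in 4))) else (3 * 4)))
step 14: [let@1.0.0] (-5 < (if (7 < (2 - 8)) then (if (if (let t = 7 in true) then (1 < 0) else (if true then false else false)) then 1 else ((if false then 7 else 0) - (let a = 6 in 4))) else (3 * 4)))
step 15: [delta@1.0.1] (-5 < (if (7 < -6) then (if (if (let t = 7 in true) then (1 < 0) else (if true then false else false)) then 1 else ((if false then 7 else 0) - (let a = 6 in 4))) else (3 * 4)))
step 16: [delta@1.0] (-5 < (if false then (if (if (let t = 7 in true) then (1 < 0) else (if true then false else false)) then 1 else ((if false then 7 else 0) - (let a = 6 in 4))) else (3 * 4)))
step 17: [if@1] (-5 < (3 * 4))
step 18: [delta@1] (-5 < 12)
step 19: [delta@root] true

Answer: true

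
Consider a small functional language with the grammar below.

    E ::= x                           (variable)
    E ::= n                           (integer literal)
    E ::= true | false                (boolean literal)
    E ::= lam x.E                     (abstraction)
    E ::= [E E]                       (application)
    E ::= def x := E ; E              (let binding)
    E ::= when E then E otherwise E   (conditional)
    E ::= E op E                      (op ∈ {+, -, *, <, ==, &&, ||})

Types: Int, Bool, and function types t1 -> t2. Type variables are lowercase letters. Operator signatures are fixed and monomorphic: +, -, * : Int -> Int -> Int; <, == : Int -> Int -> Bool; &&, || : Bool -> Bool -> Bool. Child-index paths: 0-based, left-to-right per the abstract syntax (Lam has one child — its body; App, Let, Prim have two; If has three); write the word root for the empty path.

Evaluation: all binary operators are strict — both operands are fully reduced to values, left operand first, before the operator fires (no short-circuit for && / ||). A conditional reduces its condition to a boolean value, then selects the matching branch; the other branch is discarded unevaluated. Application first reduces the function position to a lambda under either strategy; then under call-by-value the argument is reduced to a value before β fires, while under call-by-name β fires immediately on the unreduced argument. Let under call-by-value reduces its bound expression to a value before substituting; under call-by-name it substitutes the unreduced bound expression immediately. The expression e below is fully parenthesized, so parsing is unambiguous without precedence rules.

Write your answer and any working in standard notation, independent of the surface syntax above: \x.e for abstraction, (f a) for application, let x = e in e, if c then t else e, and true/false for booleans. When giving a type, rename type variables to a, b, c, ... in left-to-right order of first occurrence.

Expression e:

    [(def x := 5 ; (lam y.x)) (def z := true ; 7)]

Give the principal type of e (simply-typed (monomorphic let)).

Answer: Int

Trace:
let x : Int
x : Int
\y._ : a -> Int
let z : Bool
  unify a -> Int ~ Int -> b
  unify a ~ Int
  unify Int ~ b
_ _ : Int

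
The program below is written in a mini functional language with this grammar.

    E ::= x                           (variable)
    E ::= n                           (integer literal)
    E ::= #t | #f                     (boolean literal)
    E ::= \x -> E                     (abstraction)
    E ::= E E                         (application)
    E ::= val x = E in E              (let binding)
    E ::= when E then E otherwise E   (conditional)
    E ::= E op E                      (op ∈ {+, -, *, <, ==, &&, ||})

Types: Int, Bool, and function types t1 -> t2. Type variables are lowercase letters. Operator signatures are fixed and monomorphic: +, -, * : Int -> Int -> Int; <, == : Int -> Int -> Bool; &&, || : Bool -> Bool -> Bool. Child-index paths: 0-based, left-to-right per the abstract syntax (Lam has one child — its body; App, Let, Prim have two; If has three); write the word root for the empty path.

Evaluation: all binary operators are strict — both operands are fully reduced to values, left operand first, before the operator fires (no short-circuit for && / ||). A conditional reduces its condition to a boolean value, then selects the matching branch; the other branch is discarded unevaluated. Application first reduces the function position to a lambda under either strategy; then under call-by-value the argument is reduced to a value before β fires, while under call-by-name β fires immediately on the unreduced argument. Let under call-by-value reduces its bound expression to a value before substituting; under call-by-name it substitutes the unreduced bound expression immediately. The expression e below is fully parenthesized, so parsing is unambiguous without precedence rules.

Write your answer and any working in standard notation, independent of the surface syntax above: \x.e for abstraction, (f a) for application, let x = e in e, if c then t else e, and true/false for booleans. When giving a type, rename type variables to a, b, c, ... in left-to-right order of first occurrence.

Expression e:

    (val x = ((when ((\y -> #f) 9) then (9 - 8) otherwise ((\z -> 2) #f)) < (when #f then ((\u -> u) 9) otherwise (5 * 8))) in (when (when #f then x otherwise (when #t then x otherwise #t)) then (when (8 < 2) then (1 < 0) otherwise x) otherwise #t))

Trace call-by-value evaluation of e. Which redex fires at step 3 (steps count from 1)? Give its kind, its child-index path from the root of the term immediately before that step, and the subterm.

Derivation:
step 0: (let x = ((if ((\y.false) 9) then (9 - 8) else ((\z.2) false)) < (if false then ((\u.u) 9) else (5 * 8))) in (if (if false then x else (if true then x else true)) then (if (8 < 2) then (1 < 0) else x) else true))
step 1: [beta@0.0.0] (let x = ((if false then (9 - 8) else ((\z.2) false)) < (if false then ((\u.u) 9) else (5 * 8))) in (if (if false then x else (if true then x else true)) then (if (8 < 2) then (1 < 0) else x) else true))
step 2: [if@0.0] (let x = (((\z.2) false) < (if false then ((\u.u) 9) else (5 * 8))) in (if (if false then x else (if true then x else true)) then (if (8 < 2) then (1 < 0) else x) else true))
step 3: [beta@0.0] (let x = (2 < (if false then ((\u.u) 9) else (5 * 8))) in (if (if false then x else (if true then x else true)) then (if (8 < 2) then (1 < 0) else x) else true))

Answer: beta at 0.0 : ((\z.2) false)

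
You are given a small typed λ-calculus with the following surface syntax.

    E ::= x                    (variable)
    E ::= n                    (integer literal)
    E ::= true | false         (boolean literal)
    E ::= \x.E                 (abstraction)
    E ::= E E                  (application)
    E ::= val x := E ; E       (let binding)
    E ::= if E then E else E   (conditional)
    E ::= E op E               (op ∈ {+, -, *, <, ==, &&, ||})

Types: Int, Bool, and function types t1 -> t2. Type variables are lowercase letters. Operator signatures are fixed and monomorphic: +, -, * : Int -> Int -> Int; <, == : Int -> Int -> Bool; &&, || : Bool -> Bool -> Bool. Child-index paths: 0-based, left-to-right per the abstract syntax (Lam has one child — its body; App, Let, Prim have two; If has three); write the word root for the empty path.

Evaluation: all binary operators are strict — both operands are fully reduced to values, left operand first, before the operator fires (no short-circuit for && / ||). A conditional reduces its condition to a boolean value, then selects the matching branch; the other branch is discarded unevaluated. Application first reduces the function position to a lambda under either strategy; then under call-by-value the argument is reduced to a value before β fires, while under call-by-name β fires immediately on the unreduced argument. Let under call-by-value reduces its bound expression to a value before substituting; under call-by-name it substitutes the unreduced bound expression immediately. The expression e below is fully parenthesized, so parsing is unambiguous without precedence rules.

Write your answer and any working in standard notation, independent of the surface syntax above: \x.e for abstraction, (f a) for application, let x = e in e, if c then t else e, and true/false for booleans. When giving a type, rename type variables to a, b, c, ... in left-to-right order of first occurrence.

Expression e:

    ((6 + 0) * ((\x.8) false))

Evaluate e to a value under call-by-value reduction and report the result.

Working:
step 0: ((6 + 0) * ((\x.8) false))
step 1: [delta@0] (6 * ((\x.8) false))
step 2: [beta@1] (6 * 8)
step 3: [delta@root] 48

Answer: 48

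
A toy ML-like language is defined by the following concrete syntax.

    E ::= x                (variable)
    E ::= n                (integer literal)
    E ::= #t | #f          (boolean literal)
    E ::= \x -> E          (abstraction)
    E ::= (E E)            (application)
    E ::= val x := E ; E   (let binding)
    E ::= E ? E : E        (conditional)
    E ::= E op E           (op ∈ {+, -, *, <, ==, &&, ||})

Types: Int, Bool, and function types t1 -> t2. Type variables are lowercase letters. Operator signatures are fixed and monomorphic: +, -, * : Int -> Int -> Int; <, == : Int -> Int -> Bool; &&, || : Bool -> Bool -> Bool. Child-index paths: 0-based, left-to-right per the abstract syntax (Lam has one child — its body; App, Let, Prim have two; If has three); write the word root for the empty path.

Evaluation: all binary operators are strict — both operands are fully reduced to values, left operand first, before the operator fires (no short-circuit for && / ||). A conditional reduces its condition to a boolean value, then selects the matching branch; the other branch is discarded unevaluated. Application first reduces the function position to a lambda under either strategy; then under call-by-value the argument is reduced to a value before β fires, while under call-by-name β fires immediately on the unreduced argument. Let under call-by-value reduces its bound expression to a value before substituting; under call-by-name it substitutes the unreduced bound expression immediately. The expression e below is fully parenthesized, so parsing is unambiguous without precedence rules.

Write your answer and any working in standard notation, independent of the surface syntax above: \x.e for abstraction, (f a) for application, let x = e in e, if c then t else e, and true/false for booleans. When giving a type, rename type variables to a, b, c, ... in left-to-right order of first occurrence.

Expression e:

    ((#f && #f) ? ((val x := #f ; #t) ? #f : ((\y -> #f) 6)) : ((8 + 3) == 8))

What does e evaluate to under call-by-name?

Trace:
step 0: (if (false && false) then (if (let x = false in true) then false else ((\y.false) 6)) else ((8 + 3) == 8))
step 1: [delta@0] (if false then (if (let x = false in true) then false else ((\y.false) 6)) else ((8 + 3) == 8))
step 2: [if@root] ((8 + 3) == 8)
step 3: [delta@0] (11 == 8)
step 4: [delta@root] false

Answer: false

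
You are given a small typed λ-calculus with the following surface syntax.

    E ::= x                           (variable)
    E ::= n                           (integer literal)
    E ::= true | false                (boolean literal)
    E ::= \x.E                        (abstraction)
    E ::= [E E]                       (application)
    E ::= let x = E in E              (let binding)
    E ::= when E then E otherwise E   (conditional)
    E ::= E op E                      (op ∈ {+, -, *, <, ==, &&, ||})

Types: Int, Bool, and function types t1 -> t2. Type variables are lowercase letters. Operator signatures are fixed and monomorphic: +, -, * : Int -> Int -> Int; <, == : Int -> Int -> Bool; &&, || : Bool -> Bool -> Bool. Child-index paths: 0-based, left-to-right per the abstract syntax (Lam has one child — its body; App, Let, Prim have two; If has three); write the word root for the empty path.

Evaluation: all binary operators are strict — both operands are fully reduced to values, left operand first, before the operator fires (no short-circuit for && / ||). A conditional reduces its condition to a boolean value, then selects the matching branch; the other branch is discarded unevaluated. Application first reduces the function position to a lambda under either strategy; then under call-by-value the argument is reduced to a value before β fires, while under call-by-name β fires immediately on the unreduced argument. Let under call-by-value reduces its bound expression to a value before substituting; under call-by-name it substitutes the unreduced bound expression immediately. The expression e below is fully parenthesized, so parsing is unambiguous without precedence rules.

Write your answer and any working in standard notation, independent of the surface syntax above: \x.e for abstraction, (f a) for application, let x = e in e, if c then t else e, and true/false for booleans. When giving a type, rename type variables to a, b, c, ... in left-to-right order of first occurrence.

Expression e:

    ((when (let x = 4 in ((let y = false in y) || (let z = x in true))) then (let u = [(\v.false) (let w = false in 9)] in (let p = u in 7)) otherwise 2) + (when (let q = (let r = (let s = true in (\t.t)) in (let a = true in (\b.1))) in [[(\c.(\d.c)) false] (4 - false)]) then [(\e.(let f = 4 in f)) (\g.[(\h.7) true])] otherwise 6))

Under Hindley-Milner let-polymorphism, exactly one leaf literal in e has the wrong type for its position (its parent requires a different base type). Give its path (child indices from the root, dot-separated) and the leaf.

Answer: 1.0.1.1.1 : false

Working:
let x : Int
let y : Bool
y : Bool
  unify Bool ~ Bool
x : Int
let z : Int
  unify Bool ~ Bool
  unify Bool ~ Bool
\v._ : a -> Bool
let w : Bool
  unify a -> Bool ~ Int -> b
  unify a ~ Int
  unify Bool ~ b
_ _ : Bool
let u : Bool
u : Bool
let p : Bool
  unify Int ~ Int
  unify Int ~ Int
let s : Bool
t : c
\t._ : c -> c
let r : forall. c -> c
let a : Bool
\b._ : d -> Int
let q : forall. d -> Int
c : e
\d._ : f -> e
\c._ : e -> f -> e
  unify e -> f -> e ~ Bool -> g
  unify e ~ Bool
  unify f -> Bool ~ g
_ _ : f -> Bool
  unify Int ~ Int
  unify Bool ~ Int
  FAIL: mismatch Bool ~ Int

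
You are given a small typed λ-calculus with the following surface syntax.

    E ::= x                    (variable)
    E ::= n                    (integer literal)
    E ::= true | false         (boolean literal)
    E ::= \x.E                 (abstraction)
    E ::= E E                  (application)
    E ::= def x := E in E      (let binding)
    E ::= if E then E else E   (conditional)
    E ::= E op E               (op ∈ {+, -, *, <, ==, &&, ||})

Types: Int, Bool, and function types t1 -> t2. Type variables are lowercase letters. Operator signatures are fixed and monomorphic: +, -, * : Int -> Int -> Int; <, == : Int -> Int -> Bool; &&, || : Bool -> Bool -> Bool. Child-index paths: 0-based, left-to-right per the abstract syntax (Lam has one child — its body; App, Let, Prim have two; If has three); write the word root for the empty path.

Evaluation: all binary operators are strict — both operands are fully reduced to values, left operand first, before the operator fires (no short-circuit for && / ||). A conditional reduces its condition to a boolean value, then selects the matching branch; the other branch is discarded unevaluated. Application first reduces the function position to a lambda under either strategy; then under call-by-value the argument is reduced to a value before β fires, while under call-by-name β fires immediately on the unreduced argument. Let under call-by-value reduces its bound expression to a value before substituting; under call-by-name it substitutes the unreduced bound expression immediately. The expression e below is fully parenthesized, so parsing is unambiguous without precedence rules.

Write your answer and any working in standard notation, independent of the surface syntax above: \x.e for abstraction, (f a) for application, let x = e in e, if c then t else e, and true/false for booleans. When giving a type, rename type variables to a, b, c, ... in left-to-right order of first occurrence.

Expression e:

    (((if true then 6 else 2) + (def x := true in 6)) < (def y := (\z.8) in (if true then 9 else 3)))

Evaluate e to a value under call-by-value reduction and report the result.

Trace:
step 0: (((if true then 6 else 2) + (let x = true in 6)) < (let y = (\z.8) in (if true then 9 else 3)))
step 1: [if@0.0] ((6 + (let x = true in 6)) < (let y = (\z.8) in (if true then 9 else 3)))
step 2: [let@0.1] ((6 + 6) < (let y = (\z.8) in (if true then 9 else 3)))
step 3: [delta@0] (12 < (let y = (\z.8) in (if true then 9 else 3)))
step 4: [let@1] (12 < (if true then 9 else 3))
step 5: [if@1] (12 < 9)
step 6: [delta@root] false

Answer: false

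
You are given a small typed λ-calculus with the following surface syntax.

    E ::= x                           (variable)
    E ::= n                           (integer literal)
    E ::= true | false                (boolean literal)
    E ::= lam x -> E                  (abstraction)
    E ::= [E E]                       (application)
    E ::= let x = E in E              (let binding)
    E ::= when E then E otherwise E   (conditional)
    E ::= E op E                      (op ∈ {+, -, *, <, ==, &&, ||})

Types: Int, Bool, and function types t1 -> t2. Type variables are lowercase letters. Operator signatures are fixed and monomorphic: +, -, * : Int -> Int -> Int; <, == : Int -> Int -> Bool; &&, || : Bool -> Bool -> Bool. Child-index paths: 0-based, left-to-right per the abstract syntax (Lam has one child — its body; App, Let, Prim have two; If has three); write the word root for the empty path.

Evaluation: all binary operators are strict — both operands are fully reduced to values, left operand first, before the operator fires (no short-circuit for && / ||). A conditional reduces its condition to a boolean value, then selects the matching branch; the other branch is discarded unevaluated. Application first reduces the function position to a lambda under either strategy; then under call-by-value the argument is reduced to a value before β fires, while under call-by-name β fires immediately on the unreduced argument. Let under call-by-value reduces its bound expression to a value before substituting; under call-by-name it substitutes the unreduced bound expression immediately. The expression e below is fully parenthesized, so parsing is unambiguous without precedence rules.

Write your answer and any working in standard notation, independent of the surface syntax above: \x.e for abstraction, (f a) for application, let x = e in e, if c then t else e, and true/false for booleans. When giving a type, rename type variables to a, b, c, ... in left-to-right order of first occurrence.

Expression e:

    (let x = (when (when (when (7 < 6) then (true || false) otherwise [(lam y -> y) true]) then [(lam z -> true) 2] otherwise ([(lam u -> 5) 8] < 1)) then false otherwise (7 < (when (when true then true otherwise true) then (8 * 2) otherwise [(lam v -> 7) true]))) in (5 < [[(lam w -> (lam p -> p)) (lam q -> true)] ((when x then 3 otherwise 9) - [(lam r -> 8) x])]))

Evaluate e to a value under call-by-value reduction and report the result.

Derivation:
step 0: (let x = (if (if (if (7 < 6) then (true || false) else ((\y.y) true)) then ((\z.true) 2) else (((\u.5) 8) < 1)) then false else (7 < (if (if true then true else true) then (8 * 2) else ((\v.7) true)))) in (5 < (((\w.(\p.p)) (\q.true)) ((if x then 3 else 9) - ((\r.8) x)))))
step 1: [delta@0.0.0.0] (let x = (if (if (if false then (true || false) else ((\y.y) true)) then ((\z.true) 2) else (((\u.5) 8) < 1)) then false else (7 < (if (if true then true else true) then (8 * 2) else ((\v.7) true)))) in (5 < (((\w.(\p.p)) (\q.true)) ((if x then 3 else 9) - ((\r.8) x)))))
step 2: [if@0.0.0] (let x = (if (if ((\y.y) true) then ((\z.true) 2) else (((\u.5) 8) < 1)) then false else (7 < (if (if true then true else true) then (8 * 2) else ((\v.7) true)))) in (5 < (((\w.(\p.p)) (\q.true)) ((if x then 3 else 9) - ((\r.8) x)))))
step 3: [beta@0.0.0] (let x = (if (if true then ((\z.true) 2) else (((\u.5) 8) < 1)) then false else (7 < (if (if true then true else true) then (8 * 2) else ((\v.7) true)))) in (5 < (((\w.(\p.p)) (\q.true)) ((if x then 3 else 9) - ((\r.8) x)))))
step 4: [if@0.0] (let x = (if ((\z.true) 2) then false else (7 < (if (if true then true else true) then (8 * 2) else ((\v.7) true)))) in (5 < (((\w.(\p.p)) (\q.true)) ((if x then 3 else 9) - ((\r.8) x)))))
step 5: [beta@0.0] (let x = (if true then false else (7 < (if (if true then true else true) then (8 * 2) else ((\v.7) true)))) in (5 < (((\w.(\p.p)) (\q.true)) ((if x then 3 else 9) - ((\r.8) x)))))
step 6: [if@0] (let x = false in (5 < (((\w.(\p.p)) (\q.true)) ((if x then 3 else 9) - ((\r.8) x)))))
step 7: [let@root] (5 < (((\w.(\p.p)) (\q.true)) ((if false then 3 else 9) - ((\r.8) false))))
step 8: [beta@1.0] (5 < ((\p.p) ((if false then 3 else 9) - ((\r.8) false))))
step 9: [if@1.1.0] (5 < ((\p.p) (9 - ((\r.8) false))))
step 10: [beta@1.1.1] (5 < ((\p.p) (9 - 8)))
step 11: [delta@1.1] (5 < ((\p.p) 1))
step 12: [beta@1] (5 < 1)
step 13: [delta@root] false

Answer: false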